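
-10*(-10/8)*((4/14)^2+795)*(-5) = -4869875/98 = -49692.60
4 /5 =0.80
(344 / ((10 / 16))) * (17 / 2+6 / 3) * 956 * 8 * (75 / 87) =1104983040 / 29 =38102863.45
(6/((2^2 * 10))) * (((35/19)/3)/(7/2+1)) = 7/342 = 0.02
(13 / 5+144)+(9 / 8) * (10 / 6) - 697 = -21941 / 40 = -548.52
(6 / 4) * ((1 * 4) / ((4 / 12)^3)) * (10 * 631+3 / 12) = 2044521 / 2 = 1022260.50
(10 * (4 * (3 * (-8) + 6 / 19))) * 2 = -36000 / 19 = -1894.74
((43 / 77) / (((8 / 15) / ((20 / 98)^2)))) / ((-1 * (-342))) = 5375 / 42151956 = 0.00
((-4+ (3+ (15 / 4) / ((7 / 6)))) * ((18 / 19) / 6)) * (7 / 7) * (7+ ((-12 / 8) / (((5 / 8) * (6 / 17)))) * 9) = -25203 / 1330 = -18.95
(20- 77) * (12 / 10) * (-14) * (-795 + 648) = -703836 / 5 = -140767.20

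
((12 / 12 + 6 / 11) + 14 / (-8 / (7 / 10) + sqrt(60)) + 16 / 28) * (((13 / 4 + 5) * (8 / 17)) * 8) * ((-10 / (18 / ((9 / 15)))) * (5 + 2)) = 31760 / 2941 + 422576 * sqrt(15) / 14705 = 122.10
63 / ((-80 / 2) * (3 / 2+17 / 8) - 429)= -0.11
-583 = -583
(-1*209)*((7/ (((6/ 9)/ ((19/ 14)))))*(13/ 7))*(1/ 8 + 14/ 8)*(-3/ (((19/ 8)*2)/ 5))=1833975/ 56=32749.55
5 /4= 1.25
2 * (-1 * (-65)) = 130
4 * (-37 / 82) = -74 / 41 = -1.80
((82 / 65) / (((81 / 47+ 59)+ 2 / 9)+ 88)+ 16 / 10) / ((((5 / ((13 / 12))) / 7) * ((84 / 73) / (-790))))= -1674.84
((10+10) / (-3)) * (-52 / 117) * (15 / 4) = 100 / 9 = 11.11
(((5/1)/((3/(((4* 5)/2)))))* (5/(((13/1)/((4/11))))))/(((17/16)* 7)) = 16000/51051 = 0.31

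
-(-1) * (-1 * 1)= -1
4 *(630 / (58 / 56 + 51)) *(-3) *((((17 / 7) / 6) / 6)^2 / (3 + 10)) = -2890 / 56823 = -0.05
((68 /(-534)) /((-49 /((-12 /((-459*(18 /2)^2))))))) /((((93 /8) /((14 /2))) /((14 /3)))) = 128 /54305397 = 0.00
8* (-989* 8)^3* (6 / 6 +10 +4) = -59434700943360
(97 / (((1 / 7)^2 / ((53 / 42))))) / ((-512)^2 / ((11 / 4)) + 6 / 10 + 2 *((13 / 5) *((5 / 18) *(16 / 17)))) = 100943535 / 1604354258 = 0.06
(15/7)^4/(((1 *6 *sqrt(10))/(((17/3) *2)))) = 19125 *sqrt(10)/4802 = 12.59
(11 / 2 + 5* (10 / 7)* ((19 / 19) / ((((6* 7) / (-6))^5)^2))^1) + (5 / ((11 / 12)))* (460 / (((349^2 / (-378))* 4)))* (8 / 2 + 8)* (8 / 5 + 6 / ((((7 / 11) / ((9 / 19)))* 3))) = -6710092746834048903 / 100671276592891774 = -66.65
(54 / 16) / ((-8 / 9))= -243 / 64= -3.80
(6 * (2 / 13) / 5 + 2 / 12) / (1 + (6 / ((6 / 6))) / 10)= 137 / 624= 0.22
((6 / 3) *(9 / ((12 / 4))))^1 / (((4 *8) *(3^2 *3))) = 1 / 144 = 0.01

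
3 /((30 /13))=13 /10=1.30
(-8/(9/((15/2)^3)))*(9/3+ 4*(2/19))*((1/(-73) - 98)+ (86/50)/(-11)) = 1921494900/15257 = 125941.86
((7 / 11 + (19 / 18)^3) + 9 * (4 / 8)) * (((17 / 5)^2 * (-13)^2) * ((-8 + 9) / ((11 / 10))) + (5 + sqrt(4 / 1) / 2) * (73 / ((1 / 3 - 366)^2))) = 11900837313376459 / 1061515044810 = 11211.18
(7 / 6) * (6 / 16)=7 / 16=0.44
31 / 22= 1.41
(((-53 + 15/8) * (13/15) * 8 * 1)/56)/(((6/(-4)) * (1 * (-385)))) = -0.01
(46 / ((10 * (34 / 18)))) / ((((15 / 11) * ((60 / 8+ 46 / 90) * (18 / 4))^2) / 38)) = 461472 / 8837297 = 0.05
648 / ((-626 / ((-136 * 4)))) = 176256 / 313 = 563.12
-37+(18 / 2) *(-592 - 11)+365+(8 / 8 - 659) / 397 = -2024961 / 397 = -5100.66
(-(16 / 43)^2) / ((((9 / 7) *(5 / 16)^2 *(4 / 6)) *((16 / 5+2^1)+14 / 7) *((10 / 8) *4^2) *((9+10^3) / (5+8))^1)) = -186368 / 1259307675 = -0.00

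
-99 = -99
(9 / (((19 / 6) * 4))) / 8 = 27 / 304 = 0.09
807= 807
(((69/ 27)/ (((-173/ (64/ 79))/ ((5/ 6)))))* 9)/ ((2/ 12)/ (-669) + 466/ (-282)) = 0.05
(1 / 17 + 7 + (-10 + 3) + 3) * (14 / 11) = 728 / 187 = 3.89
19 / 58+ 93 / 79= 6895 / 4582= 1.50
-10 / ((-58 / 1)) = 5 / 29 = 0.17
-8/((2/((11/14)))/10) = -220/7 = -31.43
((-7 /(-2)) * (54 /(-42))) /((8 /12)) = -27 /4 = -6.75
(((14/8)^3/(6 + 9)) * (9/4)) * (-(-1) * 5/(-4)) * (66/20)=-33957/10240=-3.32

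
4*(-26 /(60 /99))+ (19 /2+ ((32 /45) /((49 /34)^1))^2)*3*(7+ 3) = 39124397 /324135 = 120.70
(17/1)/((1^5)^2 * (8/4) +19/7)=119/33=3.61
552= 552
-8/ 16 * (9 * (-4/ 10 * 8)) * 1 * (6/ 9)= 48/ 5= 9.60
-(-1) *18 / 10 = 9 / 5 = 1.80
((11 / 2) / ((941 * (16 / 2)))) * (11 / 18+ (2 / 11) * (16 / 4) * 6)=985 / 271008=0.00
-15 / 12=-5 / 4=-1.25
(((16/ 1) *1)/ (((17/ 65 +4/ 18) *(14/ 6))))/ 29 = 28080/ 57449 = 0.49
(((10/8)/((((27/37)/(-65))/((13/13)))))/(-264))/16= 12025/456192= 0.03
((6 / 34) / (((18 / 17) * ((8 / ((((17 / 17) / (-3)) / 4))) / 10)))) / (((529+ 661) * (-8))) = 1 / 548352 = 0.00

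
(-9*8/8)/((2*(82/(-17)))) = 153/164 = 0.93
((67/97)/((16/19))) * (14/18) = 8911/13968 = 0.64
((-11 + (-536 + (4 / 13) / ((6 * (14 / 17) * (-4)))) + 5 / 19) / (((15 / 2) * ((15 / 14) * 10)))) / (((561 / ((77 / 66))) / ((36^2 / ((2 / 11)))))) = -158816266 / 1574625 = -100.86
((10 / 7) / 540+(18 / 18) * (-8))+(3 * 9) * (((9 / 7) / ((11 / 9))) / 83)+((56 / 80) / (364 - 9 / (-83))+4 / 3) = -6.32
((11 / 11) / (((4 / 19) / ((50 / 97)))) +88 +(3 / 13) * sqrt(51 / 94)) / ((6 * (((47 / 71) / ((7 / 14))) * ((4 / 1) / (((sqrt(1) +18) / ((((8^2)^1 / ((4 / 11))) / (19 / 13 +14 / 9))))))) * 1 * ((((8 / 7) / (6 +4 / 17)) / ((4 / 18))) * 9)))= 176669087 * sqrt(4794) / 52113652411392 +1033337489863 / 8273362166784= 0.13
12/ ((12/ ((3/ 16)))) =3/ 16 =0.19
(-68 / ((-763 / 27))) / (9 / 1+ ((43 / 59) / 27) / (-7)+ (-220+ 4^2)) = -731187 / 59254798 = -0.01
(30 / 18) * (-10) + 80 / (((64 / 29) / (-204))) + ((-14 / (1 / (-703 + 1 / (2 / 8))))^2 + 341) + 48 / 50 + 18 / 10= 95758728.09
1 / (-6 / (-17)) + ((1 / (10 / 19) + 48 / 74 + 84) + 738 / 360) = 202979 / 2220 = 91.43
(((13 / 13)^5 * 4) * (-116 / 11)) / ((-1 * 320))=29 / 220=0.13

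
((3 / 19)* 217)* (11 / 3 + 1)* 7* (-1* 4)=-85064 / 19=-4477.05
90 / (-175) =-18 / 35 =-0.51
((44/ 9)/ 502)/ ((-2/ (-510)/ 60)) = 37400/ 251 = 149.00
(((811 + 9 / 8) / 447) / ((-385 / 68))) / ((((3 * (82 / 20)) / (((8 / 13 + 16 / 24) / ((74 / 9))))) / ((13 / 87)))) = -2761225 / 4542585201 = -0.00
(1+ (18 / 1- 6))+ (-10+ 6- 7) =2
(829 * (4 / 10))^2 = 2748964 / 25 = 109958.56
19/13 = 1.46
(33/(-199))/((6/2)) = -11/199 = -0.06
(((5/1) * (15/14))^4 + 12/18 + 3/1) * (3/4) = 95344451/153664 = 620.47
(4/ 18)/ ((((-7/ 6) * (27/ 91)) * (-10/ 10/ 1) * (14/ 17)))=442/ 567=0.78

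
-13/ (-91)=1/ 7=0.14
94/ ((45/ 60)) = 376/ 3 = 125.33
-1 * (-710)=710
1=1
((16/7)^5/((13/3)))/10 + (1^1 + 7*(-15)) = -112042456/1092455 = -102.56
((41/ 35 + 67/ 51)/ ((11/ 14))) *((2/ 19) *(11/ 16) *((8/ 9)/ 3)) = 8872/ 130815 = 0.07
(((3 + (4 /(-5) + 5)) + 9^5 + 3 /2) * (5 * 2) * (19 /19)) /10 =590577 /10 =59057.70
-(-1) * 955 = 955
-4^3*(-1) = 64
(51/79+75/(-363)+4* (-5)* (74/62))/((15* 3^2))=-2314528/13334805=-0.17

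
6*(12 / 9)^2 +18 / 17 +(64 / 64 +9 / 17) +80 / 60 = 14.59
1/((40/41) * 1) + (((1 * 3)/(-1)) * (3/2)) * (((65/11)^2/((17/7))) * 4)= -21209663/82280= -257.77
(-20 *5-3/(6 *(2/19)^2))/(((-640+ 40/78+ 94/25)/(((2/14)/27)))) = 41925/34710704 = 0.00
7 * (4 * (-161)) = -4508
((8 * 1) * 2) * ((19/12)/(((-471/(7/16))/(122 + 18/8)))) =-66101/22608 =-2.92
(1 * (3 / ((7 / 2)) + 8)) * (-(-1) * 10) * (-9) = -5580 / 7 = -797.14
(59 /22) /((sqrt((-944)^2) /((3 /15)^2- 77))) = -481 /2200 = -0.22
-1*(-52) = 52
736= 736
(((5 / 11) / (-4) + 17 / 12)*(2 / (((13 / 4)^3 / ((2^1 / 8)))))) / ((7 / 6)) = 2752 / 169169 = 0.02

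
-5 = -5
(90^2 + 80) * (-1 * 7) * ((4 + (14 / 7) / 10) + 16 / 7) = -371372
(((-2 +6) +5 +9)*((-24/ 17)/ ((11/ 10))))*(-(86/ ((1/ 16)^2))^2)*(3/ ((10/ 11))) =628176715776/ 17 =36951571516.24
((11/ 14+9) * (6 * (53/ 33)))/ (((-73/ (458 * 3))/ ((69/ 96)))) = -114731061/ 89936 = -1275.70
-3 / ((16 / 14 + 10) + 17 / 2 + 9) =-42 / 401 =-0.10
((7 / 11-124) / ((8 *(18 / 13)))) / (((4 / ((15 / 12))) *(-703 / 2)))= 88205 / 8908416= 0.01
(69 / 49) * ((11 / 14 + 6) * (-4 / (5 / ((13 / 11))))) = -9.03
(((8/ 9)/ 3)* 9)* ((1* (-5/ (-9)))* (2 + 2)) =160/ 27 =5.93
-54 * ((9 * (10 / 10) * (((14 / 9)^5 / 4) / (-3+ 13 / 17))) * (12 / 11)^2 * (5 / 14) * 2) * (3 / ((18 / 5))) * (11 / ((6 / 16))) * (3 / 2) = 261228800 / 16929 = 15430.85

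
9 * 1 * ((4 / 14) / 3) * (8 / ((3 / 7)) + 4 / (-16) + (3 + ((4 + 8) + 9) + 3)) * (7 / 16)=545 / 32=17.03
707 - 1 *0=707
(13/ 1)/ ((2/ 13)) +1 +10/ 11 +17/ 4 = 3989/ 44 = 90.66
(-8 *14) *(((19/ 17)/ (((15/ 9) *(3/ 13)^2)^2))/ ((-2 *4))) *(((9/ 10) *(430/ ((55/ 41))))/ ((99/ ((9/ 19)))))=2741.63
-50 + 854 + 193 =997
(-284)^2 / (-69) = -80656 / 69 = -1168.93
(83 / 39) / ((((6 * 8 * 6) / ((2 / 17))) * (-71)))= -83 / 6778512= -0.00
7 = 7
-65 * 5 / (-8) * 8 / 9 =325 / 9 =36.11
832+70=902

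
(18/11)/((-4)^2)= 9/88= 0.10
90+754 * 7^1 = 5368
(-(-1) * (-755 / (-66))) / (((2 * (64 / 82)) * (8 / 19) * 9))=588145 / 304128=1.93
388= 388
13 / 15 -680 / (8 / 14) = -1189.13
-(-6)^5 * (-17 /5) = -132192 /5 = -26438.40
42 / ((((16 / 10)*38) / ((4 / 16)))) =0.17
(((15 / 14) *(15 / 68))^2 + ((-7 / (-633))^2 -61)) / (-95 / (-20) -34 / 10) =-45.14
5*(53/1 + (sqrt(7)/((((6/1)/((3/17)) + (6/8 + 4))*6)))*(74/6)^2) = 2738*sqrt(7)/837 + 265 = 273.65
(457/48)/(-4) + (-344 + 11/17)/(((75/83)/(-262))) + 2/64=8123418053/81600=99551.69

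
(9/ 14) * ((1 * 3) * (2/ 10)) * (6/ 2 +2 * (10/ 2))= 5.01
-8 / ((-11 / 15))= 120 / 11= 10.91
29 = 29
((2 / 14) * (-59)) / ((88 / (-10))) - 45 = -44.04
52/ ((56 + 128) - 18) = 26/ 83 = 0.31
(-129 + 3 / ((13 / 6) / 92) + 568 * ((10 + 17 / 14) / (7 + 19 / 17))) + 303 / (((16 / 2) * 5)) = 198575777 / 251160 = 790.63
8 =8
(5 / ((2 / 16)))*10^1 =400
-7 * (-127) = 889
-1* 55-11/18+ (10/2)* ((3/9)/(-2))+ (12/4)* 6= -346/9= -38.44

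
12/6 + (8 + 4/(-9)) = 86/9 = 9.56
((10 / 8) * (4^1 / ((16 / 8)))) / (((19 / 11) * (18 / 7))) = 385 / 684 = 0.56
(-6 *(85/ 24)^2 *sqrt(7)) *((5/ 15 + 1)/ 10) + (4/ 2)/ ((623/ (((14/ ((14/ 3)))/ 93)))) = 2/ 19313 -1445 *sqrt(7)/ 144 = -26.55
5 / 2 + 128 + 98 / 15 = 4111 / 30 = 137.03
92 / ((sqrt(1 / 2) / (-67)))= -8717.21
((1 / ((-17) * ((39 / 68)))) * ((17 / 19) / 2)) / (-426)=17 / 157833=0.00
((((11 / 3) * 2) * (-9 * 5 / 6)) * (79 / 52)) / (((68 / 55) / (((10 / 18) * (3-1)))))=-1194875 / 15912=-75.09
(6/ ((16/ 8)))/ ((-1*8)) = -3/ 8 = -0.38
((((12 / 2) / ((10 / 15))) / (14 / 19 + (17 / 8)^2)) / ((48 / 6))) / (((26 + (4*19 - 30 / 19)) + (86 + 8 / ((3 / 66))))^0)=456 / 2129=0.21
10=10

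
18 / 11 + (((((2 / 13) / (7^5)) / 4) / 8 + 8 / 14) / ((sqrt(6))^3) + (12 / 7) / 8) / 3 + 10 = 1997633 * sqrt(6) / 377552448 + 1803 / 154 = 11.72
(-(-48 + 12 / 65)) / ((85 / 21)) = 11.81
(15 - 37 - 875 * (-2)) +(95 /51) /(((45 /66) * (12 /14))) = 794615 /459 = 1731.19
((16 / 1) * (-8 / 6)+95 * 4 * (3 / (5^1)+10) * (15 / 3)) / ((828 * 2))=15089 / 1242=12.15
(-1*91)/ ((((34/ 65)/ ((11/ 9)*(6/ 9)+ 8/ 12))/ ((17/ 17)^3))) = -118300/ 459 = -257.73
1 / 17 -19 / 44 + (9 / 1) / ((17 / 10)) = 3681 / 748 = 4.92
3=3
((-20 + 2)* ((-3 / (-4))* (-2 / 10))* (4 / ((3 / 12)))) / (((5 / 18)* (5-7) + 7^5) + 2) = 0.00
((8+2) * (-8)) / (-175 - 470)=16 / 129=0.12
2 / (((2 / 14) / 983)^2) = 94696322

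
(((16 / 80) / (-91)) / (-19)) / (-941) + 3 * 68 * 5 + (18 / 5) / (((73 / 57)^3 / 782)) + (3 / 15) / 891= 6654987890272771898 / 2819687022066915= 2360.19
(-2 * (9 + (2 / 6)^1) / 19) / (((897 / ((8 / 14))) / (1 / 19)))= -32 / 971451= -0.00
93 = 93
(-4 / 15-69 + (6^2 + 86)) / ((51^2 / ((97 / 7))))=10961 / 39015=0.28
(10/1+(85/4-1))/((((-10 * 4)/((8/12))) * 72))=-121/17280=-0.01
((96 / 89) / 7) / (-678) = -16 / 70399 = -0.00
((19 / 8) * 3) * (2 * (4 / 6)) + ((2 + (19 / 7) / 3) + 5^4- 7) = 26477 / 42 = 630.40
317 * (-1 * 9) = -2853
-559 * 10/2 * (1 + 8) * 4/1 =-100620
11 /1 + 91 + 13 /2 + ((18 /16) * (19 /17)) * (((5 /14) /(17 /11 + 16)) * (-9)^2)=40632517 /367472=110.57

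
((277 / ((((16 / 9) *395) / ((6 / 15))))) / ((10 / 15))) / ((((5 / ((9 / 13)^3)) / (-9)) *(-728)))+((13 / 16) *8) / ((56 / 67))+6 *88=535.78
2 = 2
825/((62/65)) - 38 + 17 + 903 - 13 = 107503/62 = 1733.92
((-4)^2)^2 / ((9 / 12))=1024 / 3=341.33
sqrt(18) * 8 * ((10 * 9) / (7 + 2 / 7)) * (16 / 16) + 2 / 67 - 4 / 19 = -230 / 1273 + 5040 * sqrt(2) / 17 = 419.09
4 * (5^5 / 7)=12500 / 7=1785.71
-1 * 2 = -2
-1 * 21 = -21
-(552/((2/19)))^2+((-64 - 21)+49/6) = -164997677/6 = -27499612.83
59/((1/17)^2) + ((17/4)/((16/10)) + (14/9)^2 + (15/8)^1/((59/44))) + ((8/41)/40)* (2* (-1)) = 534755607499/31350240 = 17057.46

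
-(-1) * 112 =112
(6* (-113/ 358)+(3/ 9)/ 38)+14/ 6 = 3049/ 6802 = 0.45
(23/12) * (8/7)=46/21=2.19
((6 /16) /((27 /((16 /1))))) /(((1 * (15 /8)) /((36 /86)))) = 32 /645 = 0.05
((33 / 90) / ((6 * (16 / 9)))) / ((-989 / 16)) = -0.00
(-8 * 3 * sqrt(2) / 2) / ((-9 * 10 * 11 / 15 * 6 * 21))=sqrt(2) / 693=0.00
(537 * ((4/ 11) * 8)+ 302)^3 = 8622691714216/ 1331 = 6478355908.50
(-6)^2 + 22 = 58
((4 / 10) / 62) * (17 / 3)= 17 / 465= 0.04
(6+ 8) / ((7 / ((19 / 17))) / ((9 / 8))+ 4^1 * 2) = 1197 / 1160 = 1.03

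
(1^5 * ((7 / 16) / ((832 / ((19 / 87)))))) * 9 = 0.00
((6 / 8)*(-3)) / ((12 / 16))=-3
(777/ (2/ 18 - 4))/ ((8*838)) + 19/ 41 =595921/ 1374320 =0.43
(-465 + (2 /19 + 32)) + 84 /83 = -681079 /1577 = -431.88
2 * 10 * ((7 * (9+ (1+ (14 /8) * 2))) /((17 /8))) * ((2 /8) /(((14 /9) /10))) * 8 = 194400 /17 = 11435.29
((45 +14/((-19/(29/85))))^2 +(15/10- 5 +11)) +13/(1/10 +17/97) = 2865205040399/1392792150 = 2057.17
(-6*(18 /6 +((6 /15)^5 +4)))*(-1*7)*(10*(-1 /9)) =-613396 /1875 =-327.14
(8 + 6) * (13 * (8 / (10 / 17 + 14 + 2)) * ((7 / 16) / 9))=10829 / 2538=4.27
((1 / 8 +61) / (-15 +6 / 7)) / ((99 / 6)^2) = -1141 / 71874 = -0.02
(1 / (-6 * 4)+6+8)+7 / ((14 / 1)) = 347 / 24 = 14.46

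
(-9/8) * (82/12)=-123/16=-7.69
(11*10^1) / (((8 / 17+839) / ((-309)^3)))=-3866007.02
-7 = -7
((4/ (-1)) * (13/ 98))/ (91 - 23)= -13/ 1666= -0.01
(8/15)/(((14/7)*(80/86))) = 43/150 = 0.29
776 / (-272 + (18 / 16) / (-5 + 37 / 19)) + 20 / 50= -1547562 / 631895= -2.45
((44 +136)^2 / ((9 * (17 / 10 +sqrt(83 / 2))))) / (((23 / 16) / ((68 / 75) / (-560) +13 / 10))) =-29665408 / 207207 +8725120 * sqrt(166) / 207207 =399.36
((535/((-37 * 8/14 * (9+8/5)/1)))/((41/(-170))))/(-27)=-1591625/4341654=-0.37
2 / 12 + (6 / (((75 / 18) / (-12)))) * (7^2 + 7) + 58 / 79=-11456333 / 11850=-966.78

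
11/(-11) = -1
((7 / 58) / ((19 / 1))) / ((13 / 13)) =7 / 1102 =0.01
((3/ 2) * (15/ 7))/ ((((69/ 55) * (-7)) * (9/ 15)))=-1375/ 2254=-0.61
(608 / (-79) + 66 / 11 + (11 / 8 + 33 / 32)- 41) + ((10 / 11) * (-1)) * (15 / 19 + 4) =-23587757 / 528352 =-44.64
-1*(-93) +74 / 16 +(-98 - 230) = -1843 / 8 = -230.38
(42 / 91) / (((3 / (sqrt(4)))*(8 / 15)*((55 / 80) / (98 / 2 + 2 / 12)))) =5900 / 143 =41.26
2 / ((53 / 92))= 184 / 53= 3.47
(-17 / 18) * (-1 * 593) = 10081 / 18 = 560.06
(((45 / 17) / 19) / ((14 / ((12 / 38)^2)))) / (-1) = -810 / 816221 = -0.00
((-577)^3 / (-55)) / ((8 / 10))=192100033 / 44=4365909.84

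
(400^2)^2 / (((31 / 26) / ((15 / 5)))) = 1996800000000 / 31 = 64412903225.81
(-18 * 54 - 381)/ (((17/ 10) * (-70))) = 1353/ 119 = 11.37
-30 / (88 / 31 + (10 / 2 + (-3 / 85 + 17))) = -79050 / 65357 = -1.21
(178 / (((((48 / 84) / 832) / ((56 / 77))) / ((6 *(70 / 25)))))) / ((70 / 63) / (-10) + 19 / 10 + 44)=241145856 / 3487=69155.68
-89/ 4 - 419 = -1765/ 4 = -441.25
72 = 72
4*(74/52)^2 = 1369/169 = 8.10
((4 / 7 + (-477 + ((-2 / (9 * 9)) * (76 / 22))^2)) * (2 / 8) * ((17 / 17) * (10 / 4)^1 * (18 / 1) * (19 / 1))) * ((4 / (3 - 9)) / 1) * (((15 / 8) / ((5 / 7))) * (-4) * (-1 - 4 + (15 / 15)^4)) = 251517506785 / 88209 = 2851381.46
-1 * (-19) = 19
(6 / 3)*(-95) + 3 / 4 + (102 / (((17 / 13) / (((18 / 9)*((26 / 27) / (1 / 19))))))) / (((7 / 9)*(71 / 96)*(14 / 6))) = 26958973 / 13916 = 1937.26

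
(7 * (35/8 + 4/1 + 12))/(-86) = -1141/688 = -1.66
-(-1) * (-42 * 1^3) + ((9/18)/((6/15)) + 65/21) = -3163/84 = -37.65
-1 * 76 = -76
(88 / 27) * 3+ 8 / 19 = 1744 / 171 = 10.20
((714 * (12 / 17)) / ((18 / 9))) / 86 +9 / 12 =633 / 172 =3.68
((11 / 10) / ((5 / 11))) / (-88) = -11 / 400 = -0.03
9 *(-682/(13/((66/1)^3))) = -1764650448/13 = -135742342.15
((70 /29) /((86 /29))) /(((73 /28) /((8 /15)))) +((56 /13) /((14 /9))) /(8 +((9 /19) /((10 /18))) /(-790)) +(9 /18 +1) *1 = 295834463089 /146983304598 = 2.01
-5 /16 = -0.31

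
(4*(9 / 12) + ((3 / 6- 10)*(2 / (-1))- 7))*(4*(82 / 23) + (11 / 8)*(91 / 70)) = 88587 / 368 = 240.73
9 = 9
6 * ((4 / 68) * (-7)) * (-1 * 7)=294 / 17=17.29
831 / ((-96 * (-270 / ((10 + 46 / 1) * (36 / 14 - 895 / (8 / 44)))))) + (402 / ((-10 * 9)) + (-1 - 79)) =-19261931 / 2160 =-8917.56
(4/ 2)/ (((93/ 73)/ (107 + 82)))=9198/ 31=296.71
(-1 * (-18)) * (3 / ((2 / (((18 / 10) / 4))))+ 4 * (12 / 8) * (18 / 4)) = 9963 / 20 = 498.15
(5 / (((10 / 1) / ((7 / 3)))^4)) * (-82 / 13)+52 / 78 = 603559 / 1053000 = 0.57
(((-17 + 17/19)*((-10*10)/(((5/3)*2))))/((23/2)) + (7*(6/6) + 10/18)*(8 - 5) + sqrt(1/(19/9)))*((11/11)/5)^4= 3*sqrt(19)/11875 + 84796/819375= 0.10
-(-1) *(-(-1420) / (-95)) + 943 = 17633 / 19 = 928.05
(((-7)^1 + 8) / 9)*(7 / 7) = 1 / 9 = 0.11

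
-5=-5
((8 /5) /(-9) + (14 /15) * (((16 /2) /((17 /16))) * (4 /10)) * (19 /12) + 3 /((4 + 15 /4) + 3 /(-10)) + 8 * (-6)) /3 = -14.44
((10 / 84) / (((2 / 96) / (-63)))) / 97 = -360 / 97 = -3.71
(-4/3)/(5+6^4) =-0.00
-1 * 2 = -2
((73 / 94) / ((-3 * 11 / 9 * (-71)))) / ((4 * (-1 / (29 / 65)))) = -6351 / 19087640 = -0.00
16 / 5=3.20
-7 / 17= -0.41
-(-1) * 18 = 18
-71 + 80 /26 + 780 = 9257 /13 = 712.08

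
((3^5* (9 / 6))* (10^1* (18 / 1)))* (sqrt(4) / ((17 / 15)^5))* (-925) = -92171798437500 / 1419857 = -64916254.55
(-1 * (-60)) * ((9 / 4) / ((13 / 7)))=945 / 13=72.69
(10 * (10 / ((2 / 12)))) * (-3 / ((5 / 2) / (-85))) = 61200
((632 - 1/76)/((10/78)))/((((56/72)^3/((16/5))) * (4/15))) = 4096708083/32585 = 125723.74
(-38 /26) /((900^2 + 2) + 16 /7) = -133 /73710390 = -0.00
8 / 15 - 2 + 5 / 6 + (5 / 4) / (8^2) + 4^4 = 980683 / 3840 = 255.39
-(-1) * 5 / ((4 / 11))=55 / 4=13.75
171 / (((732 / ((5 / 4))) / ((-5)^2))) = 7125 / 976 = 7.30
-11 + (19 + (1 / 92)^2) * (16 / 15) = 73532 / 7935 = 9.27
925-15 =910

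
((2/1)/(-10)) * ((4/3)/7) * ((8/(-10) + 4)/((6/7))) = -32/225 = -0.14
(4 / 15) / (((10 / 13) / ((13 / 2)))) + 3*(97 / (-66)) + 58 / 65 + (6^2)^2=27772099 / 21450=1294.74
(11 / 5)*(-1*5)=-11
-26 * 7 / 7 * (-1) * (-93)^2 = 224874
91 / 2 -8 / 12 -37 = 47 / 6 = 7.83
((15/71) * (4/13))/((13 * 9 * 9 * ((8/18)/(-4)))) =-20/35997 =-0.00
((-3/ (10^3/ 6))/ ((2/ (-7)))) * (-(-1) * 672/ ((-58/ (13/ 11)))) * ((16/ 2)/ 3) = -91728/ 39875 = -2.30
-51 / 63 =-17 / 21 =-0.81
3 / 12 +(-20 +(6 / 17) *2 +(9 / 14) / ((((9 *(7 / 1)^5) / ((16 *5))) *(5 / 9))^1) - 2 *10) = -312353199 / 8000132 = -39.04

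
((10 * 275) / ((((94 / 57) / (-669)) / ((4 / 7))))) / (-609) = 69910500 / 66787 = 1046.77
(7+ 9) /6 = 8 /3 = 2.67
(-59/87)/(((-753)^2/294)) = -0.00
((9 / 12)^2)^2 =81 / 256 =0.32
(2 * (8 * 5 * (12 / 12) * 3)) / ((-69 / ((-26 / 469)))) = 2080 / 10787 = 0.19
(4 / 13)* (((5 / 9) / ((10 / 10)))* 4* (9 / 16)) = 5 / 13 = 0.38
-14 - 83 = -97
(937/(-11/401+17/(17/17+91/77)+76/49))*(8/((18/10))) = 5891556160/13178553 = 447.06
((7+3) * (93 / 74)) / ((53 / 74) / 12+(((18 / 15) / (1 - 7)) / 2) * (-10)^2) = -11160 / 8827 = -1.26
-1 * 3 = -3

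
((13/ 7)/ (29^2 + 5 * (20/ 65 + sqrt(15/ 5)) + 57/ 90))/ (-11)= -1667203590/ 8325422110313 + 9886500 * sqrt(3)/ 8325422110313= -0.00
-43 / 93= -0.46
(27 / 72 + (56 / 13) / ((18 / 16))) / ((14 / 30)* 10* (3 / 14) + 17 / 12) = 3935 / 2262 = 1.74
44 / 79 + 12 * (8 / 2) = 3836 / 79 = 48.56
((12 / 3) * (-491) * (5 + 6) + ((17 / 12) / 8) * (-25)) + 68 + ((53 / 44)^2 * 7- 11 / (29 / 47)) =-7258778539 / 336864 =-21548.10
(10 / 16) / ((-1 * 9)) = -5 / 72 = -0.07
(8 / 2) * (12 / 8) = 6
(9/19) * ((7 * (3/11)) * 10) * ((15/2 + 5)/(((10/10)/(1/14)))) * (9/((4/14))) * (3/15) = 42525/836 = 50.87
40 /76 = 0.53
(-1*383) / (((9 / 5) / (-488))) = 934520 / 9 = 103835.56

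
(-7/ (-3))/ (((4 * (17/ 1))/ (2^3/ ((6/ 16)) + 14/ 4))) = 1043/ 1224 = 0.85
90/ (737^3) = 90/ 400315553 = 0.00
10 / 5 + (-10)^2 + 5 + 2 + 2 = 111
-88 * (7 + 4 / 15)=-9592 / 15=-639.47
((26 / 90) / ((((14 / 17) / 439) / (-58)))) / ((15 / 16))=-45016816 / 4725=-9527.37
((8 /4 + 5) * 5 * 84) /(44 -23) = 140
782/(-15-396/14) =-5474/303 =-18.07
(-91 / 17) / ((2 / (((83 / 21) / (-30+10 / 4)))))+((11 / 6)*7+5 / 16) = 607249 / 44880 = 13.53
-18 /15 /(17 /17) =-6 /5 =-1.20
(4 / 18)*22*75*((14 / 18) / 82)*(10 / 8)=9625 / 2214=4.35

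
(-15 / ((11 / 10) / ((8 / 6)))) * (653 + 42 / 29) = -11899.06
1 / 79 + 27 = 2134 / 79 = 27.01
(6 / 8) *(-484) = -363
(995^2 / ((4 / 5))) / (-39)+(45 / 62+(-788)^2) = 2849434819 / 4836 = 589213.16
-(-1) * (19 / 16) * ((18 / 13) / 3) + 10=10.55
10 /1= 10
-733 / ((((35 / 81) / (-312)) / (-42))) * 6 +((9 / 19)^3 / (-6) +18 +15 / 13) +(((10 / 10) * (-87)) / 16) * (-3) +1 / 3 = -133375471.42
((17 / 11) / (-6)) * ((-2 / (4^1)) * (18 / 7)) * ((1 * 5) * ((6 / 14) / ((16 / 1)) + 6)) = 9.98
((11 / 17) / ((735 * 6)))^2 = 121 / 5620500900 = 0.00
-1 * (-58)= 58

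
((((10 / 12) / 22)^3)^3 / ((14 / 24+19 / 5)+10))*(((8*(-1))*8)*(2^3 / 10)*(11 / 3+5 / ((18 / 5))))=-177734375 / 61521578555728034304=-0.00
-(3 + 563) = -566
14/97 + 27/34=3095/3298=0.94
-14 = -14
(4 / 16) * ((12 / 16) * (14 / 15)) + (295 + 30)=13007 / 40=325.18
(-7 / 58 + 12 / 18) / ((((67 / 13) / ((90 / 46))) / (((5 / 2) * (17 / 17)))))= 92625 / 178756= 0.52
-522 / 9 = -58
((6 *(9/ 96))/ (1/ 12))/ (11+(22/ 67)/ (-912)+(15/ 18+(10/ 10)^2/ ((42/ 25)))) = 1443582/ 2657947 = 0.54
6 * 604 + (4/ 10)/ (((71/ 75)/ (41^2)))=307734/ 71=4334.28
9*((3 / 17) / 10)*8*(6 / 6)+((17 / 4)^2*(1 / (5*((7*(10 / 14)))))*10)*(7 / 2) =36119 / 1360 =26.56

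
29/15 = 1.93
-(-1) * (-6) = -6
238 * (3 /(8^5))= 357 /16384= 0.02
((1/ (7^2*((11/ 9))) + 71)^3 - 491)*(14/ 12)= 417284.67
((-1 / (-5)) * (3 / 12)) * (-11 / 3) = -11 / 60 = -0.18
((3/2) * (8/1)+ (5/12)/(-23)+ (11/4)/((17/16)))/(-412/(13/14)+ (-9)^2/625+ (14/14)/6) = -555449375/16903365574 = -0.03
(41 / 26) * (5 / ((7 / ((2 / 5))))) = 0.45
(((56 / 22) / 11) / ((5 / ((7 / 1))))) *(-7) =-1372 / 605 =-2.27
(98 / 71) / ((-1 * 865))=-0.00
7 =7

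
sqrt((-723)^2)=723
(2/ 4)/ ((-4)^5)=-0.00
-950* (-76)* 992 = 71622400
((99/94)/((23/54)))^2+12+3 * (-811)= -2821941252/1168561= -2414.89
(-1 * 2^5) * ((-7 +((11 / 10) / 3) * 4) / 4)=44.27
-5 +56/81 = -349/81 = -4.31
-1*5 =-5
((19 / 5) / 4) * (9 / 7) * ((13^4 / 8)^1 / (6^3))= 20.19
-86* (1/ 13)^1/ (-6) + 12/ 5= 683/ 195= 3.50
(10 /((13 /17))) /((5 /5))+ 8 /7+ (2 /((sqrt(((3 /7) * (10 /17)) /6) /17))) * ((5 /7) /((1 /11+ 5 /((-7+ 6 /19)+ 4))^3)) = 1294 /91 - 3001494177 * sqrt(595) /3437377244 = -7.08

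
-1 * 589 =-589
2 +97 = 99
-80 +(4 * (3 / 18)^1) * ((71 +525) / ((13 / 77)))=88664 / 39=2273.44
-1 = -1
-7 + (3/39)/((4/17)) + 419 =21441/52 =412.33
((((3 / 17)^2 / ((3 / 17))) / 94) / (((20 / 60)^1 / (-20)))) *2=-180 / 799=-0.23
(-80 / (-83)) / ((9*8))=10 / 747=0.01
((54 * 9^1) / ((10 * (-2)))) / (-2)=243 / 20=12.15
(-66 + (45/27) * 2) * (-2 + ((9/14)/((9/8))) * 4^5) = -767416/21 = -36543.62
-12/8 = -1.50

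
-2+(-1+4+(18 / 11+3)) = 62 / 11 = 5.64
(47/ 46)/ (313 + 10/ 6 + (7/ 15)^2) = 10575/ 3259054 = 0.00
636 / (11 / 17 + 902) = 3604 / 5115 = 0.70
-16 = -16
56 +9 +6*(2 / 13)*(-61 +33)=39.15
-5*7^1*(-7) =245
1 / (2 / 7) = 7 / 2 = 3.50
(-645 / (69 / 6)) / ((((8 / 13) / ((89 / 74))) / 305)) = -227610825 / 6808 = -33432.85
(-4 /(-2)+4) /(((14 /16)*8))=6 /7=0.86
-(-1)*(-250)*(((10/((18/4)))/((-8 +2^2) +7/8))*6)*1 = 3200/3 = 1066.67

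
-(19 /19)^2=-1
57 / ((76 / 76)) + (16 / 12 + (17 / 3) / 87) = 15242 / 261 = 58.40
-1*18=-18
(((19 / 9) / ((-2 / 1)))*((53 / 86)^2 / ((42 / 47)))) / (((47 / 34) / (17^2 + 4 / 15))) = -3936805073 / 41935320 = -93.88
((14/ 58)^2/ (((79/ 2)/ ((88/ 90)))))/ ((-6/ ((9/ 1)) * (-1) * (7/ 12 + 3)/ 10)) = 17248/ 2856877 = 0.01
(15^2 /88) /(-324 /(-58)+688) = 6525 /1770032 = 0.00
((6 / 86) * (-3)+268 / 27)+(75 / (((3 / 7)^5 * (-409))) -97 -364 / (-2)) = 116860757 / 1424547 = 82.03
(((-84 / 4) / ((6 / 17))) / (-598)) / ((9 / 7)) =833 / 10764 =0.08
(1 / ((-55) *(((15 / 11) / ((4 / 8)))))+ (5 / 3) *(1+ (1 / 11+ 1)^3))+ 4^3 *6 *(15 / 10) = 38587273 / 66550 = 579.82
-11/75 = -0.15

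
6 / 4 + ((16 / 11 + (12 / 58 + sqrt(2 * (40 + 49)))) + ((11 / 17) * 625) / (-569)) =15124191 / 6171374 + sqrt(178) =15.79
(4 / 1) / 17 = 4 / 17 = 0.24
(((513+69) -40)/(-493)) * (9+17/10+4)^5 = -18601842572397/24650000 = -754638.64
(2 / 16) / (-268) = -1 / 2144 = -0.00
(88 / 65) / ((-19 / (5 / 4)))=-22 / 247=-0.09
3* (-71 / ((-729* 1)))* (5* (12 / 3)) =1420 / 243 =5.84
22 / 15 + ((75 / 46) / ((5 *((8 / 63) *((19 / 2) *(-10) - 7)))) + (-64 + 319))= 48128939 / 187680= 256.44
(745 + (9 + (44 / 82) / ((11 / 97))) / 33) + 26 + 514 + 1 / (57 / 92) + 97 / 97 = 1288.03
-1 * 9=-9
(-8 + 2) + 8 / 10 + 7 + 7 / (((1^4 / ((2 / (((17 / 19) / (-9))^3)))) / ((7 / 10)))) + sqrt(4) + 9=-244695907 / 24565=-9961.16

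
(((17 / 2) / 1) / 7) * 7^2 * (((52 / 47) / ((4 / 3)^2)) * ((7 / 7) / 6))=4641 / 752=6.17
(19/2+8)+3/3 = 37/2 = 18.50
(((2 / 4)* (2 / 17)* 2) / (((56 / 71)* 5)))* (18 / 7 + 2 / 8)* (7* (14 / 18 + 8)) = 5.17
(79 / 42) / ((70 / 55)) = 869 / 588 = 1.48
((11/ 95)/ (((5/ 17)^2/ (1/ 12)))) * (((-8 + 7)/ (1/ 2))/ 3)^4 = 12716/ 577125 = 0.02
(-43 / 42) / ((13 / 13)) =-1.02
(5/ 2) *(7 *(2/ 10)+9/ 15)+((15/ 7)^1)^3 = 5090/ 343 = 14.84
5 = 5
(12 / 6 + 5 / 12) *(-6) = -29 / 2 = -14.50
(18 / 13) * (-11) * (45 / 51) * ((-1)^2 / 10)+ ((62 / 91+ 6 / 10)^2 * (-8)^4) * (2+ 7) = 212999627907 / 3519425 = 60521.14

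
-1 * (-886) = 886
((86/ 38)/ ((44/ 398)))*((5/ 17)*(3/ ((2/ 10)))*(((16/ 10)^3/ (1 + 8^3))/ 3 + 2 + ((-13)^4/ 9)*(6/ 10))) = 3137681504459/ 18226890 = 172145.74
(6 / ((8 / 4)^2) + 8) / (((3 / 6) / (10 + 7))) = 323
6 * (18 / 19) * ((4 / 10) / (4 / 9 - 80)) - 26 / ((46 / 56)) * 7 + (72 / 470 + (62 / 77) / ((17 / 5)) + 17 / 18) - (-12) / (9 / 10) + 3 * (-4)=-94822594864831 / 433126226610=-218.93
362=362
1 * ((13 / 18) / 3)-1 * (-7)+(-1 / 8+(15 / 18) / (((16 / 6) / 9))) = 4289 / 432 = 9.93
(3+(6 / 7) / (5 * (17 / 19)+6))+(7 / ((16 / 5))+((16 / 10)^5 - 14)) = 122242559 / 69650000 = 1.76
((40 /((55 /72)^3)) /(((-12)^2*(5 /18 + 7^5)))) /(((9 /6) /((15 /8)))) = 93312 /2013343805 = 0.00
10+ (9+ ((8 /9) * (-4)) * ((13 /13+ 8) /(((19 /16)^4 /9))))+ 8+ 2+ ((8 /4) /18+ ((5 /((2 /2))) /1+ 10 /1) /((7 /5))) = -862109795 /8210223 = -105.00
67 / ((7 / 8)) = 76.57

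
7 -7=0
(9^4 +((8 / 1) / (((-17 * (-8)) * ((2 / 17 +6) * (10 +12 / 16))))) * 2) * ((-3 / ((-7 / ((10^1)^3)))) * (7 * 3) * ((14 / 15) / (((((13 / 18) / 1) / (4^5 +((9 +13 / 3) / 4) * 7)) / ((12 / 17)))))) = 6969472796160000 / 123539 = 56415162791.99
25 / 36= 0.69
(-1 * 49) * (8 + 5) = -637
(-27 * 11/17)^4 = 7780827681/83521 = 93160.14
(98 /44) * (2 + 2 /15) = 4.75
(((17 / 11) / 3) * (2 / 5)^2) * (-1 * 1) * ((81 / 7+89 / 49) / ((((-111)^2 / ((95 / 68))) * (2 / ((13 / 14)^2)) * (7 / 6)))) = -0.00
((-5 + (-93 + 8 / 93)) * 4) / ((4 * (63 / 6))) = -18212 / 1953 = -9.33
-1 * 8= -8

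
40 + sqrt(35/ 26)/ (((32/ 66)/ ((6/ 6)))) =33*sqrt(910)/ 416 + 40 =42.39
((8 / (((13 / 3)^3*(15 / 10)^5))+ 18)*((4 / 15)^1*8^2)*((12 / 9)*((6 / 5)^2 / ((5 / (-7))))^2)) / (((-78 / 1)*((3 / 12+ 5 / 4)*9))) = -57187794944 / 36147515625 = -1.58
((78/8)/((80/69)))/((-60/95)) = -17043/1280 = -13.31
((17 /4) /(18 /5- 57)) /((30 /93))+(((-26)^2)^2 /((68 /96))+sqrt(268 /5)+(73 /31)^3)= 2*sqrt(335) /5+697910267715959 /1081770792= 645162.72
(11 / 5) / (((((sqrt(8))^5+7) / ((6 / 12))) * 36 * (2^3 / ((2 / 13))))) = -77 / 612499680+44 * sqrt(2) / 19140615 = 0.00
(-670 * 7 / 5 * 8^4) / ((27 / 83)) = -318889984 / 27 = -11810740.15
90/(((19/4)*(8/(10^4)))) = 450000/19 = 23684.21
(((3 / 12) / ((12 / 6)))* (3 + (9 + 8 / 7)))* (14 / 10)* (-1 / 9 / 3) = -23 / 270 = -0.09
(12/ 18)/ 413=2/ 1239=0.00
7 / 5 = 1.40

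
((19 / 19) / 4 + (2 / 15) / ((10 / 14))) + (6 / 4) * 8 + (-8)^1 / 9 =10393 / 900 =11.55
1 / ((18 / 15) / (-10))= -25 / 3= -8.33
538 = 538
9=9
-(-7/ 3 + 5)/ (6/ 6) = -8/ 3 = -2.67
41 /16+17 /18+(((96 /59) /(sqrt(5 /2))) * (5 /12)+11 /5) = 8 * sqrt(10) /59+4109 /720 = 6.14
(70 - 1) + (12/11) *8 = 855/11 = 77.73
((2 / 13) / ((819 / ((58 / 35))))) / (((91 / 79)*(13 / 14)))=18328 / 62977005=0.00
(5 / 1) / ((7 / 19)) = 95 / 7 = 13.57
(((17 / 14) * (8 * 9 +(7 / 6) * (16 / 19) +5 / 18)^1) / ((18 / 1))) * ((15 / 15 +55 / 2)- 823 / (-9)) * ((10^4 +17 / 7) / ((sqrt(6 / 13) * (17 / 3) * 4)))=1262493914555 * sqrt(78) / 28957824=385044.28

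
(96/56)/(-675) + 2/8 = 0.25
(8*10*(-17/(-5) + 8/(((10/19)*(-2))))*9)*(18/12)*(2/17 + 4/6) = -60480/17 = -3557.65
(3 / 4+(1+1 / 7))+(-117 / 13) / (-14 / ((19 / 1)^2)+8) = 0.76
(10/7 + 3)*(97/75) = 5.73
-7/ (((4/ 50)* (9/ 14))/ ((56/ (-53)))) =68600/ 477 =143.82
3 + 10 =13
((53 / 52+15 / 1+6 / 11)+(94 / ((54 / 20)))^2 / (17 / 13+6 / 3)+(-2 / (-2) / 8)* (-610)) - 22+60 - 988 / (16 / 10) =-272.75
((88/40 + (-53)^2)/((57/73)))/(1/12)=4104352/95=43203.71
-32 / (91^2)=-32 / 8281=-0.00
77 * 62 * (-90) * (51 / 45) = -486948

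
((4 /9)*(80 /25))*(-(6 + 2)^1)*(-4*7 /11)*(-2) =-28672 /495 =-57.92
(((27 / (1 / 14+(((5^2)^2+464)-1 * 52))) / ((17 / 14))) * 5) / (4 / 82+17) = 361620 / 57509759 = 0.01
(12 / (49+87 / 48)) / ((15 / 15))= 64 / 271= 0.24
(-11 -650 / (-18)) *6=452 / 3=150.67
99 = 99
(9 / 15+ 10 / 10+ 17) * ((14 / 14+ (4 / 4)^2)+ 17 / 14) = 837 / 14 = 59.79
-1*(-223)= 223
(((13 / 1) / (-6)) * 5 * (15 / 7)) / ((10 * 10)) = -13 / 56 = -0.23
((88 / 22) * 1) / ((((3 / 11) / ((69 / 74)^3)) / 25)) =30113325 / 101306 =297.25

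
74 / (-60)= -37 / 30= -1.23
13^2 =169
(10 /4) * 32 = 80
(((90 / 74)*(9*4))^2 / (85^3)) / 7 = 104976 / 235406395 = 0.00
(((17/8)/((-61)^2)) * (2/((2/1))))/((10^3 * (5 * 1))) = 17/148840000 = 0.00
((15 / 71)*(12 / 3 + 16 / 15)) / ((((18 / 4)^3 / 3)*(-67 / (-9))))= 608 / 128439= 0.00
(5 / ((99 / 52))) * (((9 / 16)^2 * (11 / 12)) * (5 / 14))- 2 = -6193 / 3584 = -1.73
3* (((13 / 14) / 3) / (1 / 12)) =78 / 7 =11.14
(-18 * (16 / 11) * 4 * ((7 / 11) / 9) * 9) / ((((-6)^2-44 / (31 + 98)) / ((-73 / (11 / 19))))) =180354384 / 765325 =235.66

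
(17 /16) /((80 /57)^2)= 55233 /102400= 0.54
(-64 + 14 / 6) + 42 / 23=-4129 / 69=-59.84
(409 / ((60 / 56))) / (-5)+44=-2426 / 75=-32.35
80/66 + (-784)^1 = -25832/33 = -782.79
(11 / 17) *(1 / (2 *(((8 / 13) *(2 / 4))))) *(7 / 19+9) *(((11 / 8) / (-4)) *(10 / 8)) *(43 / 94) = -30099355 / 15545344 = -1.94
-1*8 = -8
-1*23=-23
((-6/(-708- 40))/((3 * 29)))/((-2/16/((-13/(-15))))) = -52/81345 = -0.00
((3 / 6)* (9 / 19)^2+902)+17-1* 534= 278051 / 722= 385.11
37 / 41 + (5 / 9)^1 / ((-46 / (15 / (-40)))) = 41053 / 45264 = 0.91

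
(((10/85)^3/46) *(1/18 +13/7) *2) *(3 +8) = 10604/7118937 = 0.00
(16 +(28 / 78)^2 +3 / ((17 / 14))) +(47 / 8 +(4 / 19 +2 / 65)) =485697041 / 19651320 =24.72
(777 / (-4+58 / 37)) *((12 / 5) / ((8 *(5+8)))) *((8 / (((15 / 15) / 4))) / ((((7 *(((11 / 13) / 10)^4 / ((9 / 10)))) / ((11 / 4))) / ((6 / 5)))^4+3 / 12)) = -8341743040909291955526111072000000 / 8840741705022964482388557507121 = -943.56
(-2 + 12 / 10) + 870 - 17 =4261 / 5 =852.20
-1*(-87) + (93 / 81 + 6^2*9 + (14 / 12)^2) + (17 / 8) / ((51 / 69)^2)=1532689 / 3672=417.40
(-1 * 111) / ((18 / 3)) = -37 / 2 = -18.50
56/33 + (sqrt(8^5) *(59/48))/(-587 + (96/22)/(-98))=56/33 - 4312 *sqrt(2)/16089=1.32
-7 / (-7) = 1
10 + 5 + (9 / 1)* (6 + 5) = 114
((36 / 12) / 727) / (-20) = -3 / 14540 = -0.00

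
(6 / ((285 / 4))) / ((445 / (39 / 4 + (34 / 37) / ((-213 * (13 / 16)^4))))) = 17539135006 / 9515647663275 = 0.00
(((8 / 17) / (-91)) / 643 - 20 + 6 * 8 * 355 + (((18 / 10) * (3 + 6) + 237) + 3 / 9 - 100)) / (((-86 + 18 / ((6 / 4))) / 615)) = -10505967659363 / 73609354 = -142725.99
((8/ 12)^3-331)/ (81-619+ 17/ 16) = 142864/ 231957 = 0.62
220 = 220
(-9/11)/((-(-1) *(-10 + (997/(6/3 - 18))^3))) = 36864/10901747263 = 0.00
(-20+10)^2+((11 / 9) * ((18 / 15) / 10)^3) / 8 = 12500033 / 125000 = 100.00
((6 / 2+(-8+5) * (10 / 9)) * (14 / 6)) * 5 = -35 / 9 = -3.89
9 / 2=4.50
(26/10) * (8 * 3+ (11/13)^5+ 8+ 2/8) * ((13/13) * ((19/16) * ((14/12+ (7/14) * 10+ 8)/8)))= 15678743323/87739392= 178.70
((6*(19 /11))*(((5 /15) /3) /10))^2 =0.01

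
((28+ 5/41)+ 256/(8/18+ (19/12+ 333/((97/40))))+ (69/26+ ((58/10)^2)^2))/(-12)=-125817162381507/1296791665000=-97.02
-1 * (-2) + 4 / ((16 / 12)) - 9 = -4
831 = 831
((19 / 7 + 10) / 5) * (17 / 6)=1513 / 210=7.20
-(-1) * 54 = 54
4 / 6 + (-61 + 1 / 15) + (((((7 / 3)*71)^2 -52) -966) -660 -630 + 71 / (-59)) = 66576712 / 2655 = 25075.97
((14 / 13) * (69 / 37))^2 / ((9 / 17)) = 1762628 / 231361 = 7.62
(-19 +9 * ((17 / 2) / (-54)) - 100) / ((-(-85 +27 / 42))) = -10115 / 7086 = -1.43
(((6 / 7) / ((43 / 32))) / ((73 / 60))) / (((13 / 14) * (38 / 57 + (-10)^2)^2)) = 51840 / 930440407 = 0.00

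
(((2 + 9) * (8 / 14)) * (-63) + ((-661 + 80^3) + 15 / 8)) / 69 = 4087559 / 552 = 7405.00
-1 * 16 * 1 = -16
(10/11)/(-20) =-1/22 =-0.05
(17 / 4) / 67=17 / 268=0.06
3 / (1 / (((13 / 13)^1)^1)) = 3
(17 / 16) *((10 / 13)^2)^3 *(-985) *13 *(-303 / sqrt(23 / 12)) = 616904.22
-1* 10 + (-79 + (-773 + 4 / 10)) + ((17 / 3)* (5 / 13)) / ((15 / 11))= -860.00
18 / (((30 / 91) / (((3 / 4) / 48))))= 273 / 320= 0.85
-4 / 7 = -0.57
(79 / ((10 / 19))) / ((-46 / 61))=-91561 / 460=-199.05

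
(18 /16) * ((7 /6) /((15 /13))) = 91 /80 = 1.14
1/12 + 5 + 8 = 157/12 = 13.08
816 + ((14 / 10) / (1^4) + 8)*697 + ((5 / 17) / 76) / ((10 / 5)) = 95192001 / 12920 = 7367.80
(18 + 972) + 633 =1623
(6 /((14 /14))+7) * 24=312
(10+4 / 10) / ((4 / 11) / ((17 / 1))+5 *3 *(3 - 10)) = -9724 / 98155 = -0.10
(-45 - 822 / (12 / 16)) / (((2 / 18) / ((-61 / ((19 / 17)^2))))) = 181032201 / 361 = 501474.24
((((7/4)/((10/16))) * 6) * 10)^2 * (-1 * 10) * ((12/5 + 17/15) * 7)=-6980736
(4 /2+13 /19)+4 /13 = 739 /247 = 2.99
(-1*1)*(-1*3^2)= 9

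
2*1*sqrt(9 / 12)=sqrt(3)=1.73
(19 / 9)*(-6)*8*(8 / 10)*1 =-1216 / 15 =-81.07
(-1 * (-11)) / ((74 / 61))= 671 / 74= 9.07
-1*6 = -6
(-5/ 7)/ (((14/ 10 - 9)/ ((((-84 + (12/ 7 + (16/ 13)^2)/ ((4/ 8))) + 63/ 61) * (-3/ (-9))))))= -2.40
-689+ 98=-591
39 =39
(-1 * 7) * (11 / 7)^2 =-121 / 7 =-17.29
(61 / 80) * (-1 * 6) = -183 / 40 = -4.58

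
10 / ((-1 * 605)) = -0.02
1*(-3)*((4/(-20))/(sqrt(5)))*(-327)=-87.74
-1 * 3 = -3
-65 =-65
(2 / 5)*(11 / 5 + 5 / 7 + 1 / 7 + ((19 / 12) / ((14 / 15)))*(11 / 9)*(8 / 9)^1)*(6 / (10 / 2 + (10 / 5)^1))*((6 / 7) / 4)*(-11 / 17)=-305624 / 1311975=-0.23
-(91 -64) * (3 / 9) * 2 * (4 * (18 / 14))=-648 / 7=-92.57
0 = 0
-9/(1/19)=-171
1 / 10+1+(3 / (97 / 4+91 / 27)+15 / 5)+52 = 1676703 / 29830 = 56.21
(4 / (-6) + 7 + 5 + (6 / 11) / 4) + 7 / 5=4247 / 330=12.87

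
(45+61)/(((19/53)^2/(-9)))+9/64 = -171503055/23104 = -7423.09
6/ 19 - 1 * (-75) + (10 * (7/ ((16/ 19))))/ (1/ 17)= 226243/ 152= 1488.44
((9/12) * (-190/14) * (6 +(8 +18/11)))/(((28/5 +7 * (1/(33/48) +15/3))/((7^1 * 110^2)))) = -13007500/49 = -265459.18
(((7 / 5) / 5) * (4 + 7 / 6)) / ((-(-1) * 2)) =217 / 300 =0.72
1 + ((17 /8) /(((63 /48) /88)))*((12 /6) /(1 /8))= 47893 /21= 2280.62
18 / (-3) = -6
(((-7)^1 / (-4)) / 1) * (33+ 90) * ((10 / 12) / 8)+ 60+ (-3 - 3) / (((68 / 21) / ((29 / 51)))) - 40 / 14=78.51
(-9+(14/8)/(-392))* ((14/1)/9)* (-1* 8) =2017/18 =112.06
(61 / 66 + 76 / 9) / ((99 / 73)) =135415 / 19602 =6.91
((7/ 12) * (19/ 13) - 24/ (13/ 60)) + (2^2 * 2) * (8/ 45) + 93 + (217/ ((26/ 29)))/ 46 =-275363/ 26910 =-10.23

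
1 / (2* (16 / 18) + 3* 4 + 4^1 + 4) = 0.05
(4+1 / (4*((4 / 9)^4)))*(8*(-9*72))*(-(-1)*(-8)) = 431608.50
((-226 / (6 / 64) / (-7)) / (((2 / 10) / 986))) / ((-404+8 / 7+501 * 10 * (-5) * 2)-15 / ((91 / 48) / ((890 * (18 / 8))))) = -11587472 / 452817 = -25.59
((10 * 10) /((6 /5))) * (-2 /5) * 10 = -1000 /3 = -333.33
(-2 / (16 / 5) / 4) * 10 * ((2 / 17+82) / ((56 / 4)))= -9.16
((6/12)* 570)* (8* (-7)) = -15960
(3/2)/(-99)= -1/66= -0.02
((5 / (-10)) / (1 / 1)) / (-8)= 1 / 16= 0.06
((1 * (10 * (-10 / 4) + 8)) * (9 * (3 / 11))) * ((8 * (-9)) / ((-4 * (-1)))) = 8262 / 11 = 751.09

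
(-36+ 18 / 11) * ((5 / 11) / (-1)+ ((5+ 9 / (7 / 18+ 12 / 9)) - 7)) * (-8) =2857680 / 3751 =761.84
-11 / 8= -1.38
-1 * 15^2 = -225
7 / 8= 0.88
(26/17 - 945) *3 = -48117/17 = -2830.41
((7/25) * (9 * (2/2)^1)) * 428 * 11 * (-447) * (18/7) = -340925112/25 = -13637004.48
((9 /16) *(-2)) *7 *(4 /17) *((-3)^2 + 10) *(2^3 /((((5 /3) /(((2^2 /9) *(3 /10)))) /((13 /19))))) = -6552 /425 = -15.42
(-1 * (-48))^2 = 2304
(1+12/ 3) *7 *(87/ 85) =609/ 17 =35.82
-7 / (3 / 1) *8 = -56 / 3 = -18.67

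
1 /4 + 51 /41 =245 /164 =1.49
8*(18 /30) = 24 /5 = 4.80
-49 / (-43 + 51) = -49 / 8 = -6.12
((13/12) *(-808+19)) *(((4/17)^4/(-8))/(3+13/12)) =328224/4092529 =0.08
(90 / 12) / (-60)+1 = 7 / 8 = 0.88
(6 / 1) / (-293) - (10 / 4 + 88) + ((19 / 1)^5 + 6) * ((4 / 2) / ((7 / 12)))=34823569405 / 4102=8489412.34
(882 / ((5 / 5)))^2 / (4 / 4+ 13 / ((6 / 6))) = 55566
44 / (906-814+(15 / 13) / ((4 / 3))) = 208 / 439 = 0.47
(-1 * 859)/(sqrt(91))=-859 * sqrt(91)/91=-90.05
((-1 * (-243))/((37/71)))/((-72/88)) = -21087/37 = -569.92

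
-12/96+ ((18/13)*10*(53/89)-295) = -2655357/9256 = -286.88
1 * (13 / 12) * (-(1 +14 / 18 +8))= -286 / 27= -10.59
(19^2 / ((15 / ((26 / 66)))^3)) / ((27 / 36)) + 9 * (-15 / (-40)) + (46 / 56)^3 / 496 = 13410046841204731 / 3961800678528000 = 3.38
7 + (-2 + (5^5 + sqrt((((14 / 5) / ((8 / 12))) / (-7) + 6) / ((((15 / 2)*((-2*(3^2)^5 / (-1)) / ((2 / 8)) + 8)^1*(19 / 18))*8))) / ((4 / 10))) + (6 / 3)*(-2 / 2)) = 3128.00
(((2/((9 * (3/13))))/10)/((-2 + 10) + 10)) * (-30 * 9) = -13/9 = -1.44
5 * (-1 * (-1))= 5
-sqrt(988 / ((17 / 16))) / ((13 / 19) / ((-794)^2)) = -95826272*sqrt(4199) / 221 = -28097343.21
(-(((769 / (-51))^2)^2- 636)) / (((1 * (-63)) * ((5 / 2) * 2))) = 69081032897 / 426207663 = 162.08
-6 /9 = -2 /3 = -0.67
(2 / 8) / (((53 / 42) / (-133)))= -2793 / 106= -26.35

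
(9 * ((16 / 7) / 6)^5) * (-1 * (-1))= 32768 / 453789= 0.07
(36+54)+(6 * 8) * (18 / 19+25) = 25374 / 19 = 1335.47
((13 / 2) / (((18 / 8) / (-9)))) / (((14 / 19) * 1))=-247 / 7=-35.29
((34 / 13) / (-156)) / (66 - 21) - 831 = -831.00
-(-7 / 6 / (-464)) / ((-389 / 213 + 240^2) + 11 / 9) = -213 / 4879425856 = -0.00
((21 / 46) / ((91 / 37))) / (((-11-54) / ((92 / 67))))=-222 / 56615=-0.00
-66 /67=-0.99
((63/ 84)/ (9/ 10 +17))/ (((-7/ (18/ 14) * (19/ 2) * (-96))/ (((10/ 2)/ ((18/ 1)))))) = 25/ 10665536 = 0.00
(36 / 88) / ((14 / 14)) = 9 / 22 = 0.41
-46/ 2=-23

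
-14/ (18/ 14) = -98/ 9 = -10.89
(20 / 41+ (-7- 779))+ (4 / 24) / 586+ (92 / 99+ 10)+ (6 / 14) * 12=-25622371729 / 33300036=-769.44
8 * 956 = 7648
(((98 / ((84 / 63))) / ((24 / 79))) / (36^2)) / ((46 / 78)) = 50323 / 158976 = 0.32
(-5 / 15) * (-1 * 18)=6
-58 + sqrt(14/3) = -58 + sqrt(42)/3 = -55.84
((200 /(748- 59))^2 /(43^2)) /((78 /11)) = 220000 /34232606031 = 0.00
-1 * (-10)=10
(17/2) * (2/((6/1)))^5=17/486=0.03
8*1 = 8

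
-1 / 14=-0.07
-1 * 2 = -2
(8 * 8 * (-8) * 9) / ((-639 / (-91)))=-46592 / 71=-656.23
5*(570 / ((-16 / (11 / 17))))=-15675 / 136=-115.26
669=669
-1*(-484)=484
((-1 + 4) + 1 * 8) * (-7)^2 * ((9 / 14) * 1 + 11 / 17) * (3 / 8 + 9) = 1772925 / 272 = 6518.11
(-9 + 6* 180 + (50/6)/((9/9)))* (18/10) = 9714/5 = 1942.80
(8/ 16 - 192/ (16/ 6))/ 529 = -143/ 1058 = -0.14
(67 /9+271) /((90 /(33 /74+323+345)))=12395929 /5994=2068.06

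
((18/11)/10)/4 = 9/220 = 0.04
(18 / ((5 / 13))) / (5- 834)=-234 / 4145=-0.06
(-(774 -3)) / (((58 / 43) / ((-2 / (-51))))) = -11051 / 493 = -22.42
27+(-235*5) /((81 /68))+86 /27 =-77455 /81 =-956.23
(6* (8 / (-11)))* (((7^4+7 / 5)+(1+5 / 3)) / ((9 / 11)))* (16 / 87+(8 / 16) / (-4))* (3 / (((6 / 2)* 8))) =-12751 / 135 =-94.45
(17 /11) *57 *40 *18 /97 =697680 /1067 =653.87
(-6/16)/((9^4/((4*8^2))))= -32/2187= -0.01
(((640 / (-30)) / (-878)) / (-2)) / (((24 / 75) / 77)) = -3850 / 1317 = -2.92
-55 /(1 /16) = -880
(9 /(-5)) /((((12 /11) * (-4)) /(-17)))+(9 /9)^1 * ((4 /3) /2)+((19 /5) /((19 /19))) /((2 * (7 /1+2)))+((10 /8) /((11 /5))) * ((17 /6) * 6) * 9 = 639913 /7920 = 80.80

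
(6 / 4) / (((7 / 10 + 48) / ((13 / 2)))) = 195 / 974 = 0.20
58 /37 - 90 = -3272 /37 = -88.43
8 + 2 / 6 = 25 / 3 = 8.33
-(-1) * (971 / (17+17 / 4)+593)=54289 / 85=638.69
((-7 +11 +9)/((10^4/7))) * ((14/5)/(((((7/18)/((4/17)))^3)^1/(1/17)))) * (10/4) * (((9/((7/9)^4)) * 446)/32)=249584888358/877335904375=0.28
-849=-849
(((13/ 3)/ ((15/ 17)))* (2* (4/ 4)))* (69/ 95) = 10166/ 1425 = 7.13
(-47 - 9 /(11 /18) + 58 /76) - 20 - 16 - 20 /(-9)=-356419 /3762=-94.74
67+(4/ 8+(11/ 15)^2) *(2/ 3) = 45692/ 675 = 67.69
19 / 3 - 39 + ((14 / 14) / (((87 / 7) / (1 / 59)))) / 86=-4806767 / 147146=-32.67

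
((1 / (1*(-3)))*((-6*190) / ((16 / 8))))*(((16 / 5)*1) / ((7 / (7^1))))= 608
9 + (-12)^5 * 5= -1244151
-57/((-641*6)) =19/1282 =0.01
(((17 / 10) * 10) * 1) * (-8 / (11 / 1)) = -136 / 11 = -12.36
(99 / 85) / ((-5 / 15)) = -3.49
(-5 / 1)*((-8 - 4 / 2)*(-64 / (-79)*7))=22400 / 79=283.54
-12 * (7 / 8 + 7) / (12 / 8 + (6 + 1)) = -11.12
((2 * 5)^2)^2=10000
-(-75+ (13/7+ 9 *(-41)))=442.14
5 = 5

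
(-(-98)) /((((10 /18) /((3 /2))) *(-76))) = -1323 /380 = -3.48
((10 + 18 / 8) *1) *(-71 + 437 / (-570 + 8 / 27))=-879.15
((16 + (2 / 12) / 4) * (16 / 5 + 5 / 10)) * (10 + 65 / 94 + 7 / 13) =39096827 / 58656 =666.54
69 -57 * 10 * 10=-5631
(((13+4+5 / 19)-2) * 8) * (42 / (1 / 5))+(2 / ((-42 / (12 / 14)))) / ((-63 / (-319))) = 1503974278 / 58653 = 25641.90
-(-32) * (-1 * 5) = -160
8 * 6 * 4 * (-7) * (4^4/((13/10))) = -264664.62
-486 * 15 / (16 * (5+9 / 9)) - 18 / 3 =-1311 / 16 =-81.94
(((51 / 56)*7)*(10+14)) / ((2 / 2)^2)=153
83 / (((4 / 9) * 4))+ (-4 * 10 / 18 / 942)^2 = 13422934987 / 287505936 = 46.69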